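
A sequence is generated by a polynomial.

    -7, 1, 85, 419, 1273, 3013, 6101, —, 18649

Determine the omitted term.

11095

Using the first 7 terms:
8  84  334  854  1740  3088
76  250  520  886  1348
174  270  366  462
96  96  96
Constant fourth difference = 96.
Extend forward: 462 + 96 = 558;  1348 + 558 = 1906;  3088 + 1906 = 4994;  6101 + 4994 = 11095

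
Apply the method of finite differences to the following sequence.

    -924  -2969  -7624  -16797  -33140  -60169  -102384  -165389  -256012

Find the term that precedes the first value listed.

-205

-2045, -4655, -9173, -16343, -27029, -42215, -63005, -90623
-2610, -4518, -7170, -10686, -15186, -20790, -27618
-1908, -2652, -3516, -4500, -5604, -6828
-744, -864, -984, -1104, -1224
-120, -120, -120, -120
The fifth differences are constant at -120.
Work back: -744 + 120 = -624;  -1908 + 624 = -1284;  -2610 + 1284 = -1326;  -2045 + 1326 = -719;  -924 + 719 = -205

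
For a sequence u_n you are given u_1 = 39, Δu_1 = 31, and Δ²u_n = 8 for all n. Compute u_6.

274

Build the table forward from the leading diagonal:
Δ²: 8  8  8  8  8  8
Δ: 31  39  47  55  63  71
u: 39  70  109  156  211  274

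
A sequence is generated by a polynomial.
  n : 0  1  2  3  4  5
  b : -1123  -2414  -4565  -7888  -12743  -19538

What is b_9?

Δ: -1291  -2151  -3323  -4855  -6795
Δ²: -860  -1172  -1532  -1940
Δ³: -312  -360  -408
Δ⁴: -48  -48
Constant fourth difference = -48, so extend:
-408 − 48 = -456;  -1940 − 456 = -2396;  -6795 − 2396 = -9191;  -19538 − 9191 = -28729
-456 − 48 = -504;  -2396 − 504 = -2900;  -9191 − 2900 = -12091;  -28729 − 12091 = -40820
-504 − 48 = -552;  -2900 − 552 = -3452;  -12091 − 3452 = -15543;  -40820 − 15543 = -56363
-552 − 48 = -600;  -3452 − 600 = -4052;  -15543 − 4052 = -19595;  -56363 − 19595 = -75958

-75958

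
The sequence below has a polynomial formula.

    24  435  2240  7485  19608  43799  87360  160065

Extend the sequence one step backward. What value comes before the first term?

-7

Δ: 411  1805  5245  12123  24191  43561  72705
Δ²: 1394  3440  6878  12068  19370  29144
Δ³: 2046  3438  5190  7302  9774
Δ⁴: 1392  1752  2112  2472
Δ⁵: 360  360  360
The fifth differences are constant at 360.
Work back: 1392 − 360 = 1032;  2046 − 1032 = 1014;  1394 − 1014 = 380;  411 − 380 = 31;  24 − 31 = -7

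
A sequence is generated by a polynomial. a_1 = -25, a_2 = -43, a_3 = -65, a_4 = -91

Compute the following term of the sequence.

-121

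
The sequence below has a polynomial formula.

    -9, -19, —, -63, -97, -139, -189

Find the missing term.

-37

Using the last 4 terms:
Δ: -34  -42  -50
Δ²: -8  -8
Constant second difference = -8.
Extend backward: -34 + 8 = -26;  -63 + 26 = -37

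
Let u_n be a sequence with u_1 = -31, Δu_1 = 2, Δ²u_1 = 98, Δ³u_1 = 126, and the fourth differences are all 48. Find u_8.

8131

Build the table forward from the leading diagonal:
D4: 48, 48, 48, 48, 48, 48, 48, 48
D3: 126, 174, 222, 270, 318, 366, 414, 462
D2: 98, 224, 398, 620, 890, 1208, 1574, 1988
D1: 2, 100, 324, 722, 1342, 2232, 3440, 5014
u: -31, -29, 71, 395, 1117, 2459, 4691, 8131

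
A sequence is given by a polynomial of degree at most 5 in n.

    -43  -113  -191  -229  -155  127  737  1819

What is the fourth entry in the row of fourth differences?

First differences: -70, -78, -38, 74, 282, 610, 1082
Second differences: -8, 40, 112, 208, 328, 472
Third differences: 48, 72, 96, 120, 144
Fourth differences: 24, 24, 24, 24

24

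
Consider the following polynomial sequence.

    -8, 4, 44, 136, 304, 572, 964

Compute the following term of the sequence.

1504

D1: 12, 40, 92, 168, 268, 392
D2: 28, 52, 76, 100, 124
D3: 24, 24, 24, 24
Constant third difference = 24, so extend:
124 + 24 = 148;  392 + 148 = 540;  964 + 540 = 1504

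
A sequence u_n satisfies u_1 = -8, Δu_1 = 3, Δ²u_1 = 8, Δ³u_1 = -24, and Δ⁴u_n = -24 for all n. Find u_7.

Build the table forward from the leading diagonal:
Fourth differences: -24, -24, -24, -24, -24, -24, -24
Third differences: -24, -48, -72, -96, -120, -144, -168
Second differences: 8, -16, -64, -136, -232, -352, -496
First differences: 3, 11, -5, -69, -205, -437, -789
u: -8, -5, 6, 1, -68, -273, -710

-710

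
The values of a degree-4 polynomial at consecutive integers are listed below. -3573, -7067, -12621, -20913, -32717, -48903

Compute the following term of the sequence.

First differences: -3494  -5554  -8292  -11804  -16186
Second differences: -2060  -2738  -3512  -4382
Third differences: -678  -774  -870
Fourth differences: -96  -96
The fourth differences are constant (-96).
-870 − 96 = -966;  -4382 − 966 = -5348;  -16186 − 5348 = -21534;  -48903 − 21534 = -70437

-70437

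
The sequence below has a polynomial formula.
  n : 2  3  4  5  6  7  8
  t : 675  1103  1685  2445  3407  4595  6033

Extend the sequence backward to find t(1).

377

Δ: 428  582  760  962  1188  1438
Δ²: 154  178  202  226  250
Δ³: 24  24  24  24
The third differences are constant at 24.
Work back: 154 − 24 = 130;  428 − 130 = 298;  675 − 298 = 377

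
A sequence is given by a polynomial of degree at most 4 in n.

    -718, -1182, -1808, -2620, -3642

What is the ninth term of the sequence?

-464  -626  -812  -1022
-162  -186  -210
-24  -24
Constant third difference = -24, so extend:
-210 − 24 = -234;  -1022 − 234 = -1256;  -3642 − 1256 = -4898
-234 − 24 = -258;  -1256 − 258 = -1514;  -4898 − 1514 = -6412
-258 − 24 = -282;  -1514 − 282 = -1796;  -6412 − 1796 = -8208
-282 − 24 = -306;  -1796 − 306 = -2102;  -8208 − 2102 = -10310

-10310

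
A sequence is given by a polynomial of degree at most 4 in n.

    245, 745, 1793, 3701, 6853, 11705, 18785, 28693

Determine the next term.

42101

First differences: 500  1048  1908  3152  4852  7080  9908
Second differences: 548  860  1244  1700  2228  2828
Third differences: 312  384  456  528  600
Fourth differences: 72  72  72  72
Fourth differences constant at 72.
600 + 72 = 672;  2828 + 672 = 3500;  9908 + 3500 = 13408;  28693 + 13408 = 42101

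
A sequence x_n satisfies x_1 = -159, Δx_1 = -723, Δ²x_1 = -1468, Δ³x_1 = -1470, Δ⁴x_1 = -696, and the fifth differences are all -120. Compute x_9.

Build the table forward from the leading diagonal:
D5: -120  -120  -120  -120  -120  -120  -120  -120  -120
D4: -696  -816  -936  -1056  -1176  -1296  -1416  -1536  -1656
D3: -1470  -2166  -2982  -3918  -4974  -6150  -7446  -8862  -10398
D2: -1468  -2938  -5104  -8086  -12004  -16978  -23128  -30574  -39436
D1: -723  -2191  -5129  -10233  -18319  -30323  -47301  -70429  -101003
x: -159  -882  -3073  -8202  -18435  -36754  -67077  -114378  -184807

-184807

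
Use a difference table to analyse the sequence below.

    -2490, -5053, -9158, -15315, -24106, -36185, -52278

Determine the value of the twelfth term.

-223403

First differences: -2563, -4105, -6157, -8791, -12079, -16093
Second differences: -1542, -2052, -2634, -3288, -4014
Third differences: -510, -582, -654, -726
Fourth differences: -72, -72, -72
Fourth differences constant at -72.
-726 − 72 = -798;  -4014 − 798 = -4812;  -16093 − 4812 = -20905;  -52278 − 20905 = -73183
-798 − 72 = -870;  -4812 − 870 = -5682;  -20905 − 5682 = -26587;  -73183 − 26587 = -99770
-870 − 72 = -942;  -5682 − 942 = -6624;  -26587 − 6624 = -33211;  -99770 − 33211 = -132981
-942 − 72 = -1014;  -6624 − 1014 = -7638;  -33211 − 7638 = -40849;  -132981 − 40849 = -173830
-1014 − 72 = -1086;  -7638 − 1086 = -8724;  -40849 − 8724 = -49573;  -173830 − 49573 = -223403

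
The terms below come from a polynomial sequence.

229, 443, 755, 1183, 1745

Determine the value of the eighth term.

4415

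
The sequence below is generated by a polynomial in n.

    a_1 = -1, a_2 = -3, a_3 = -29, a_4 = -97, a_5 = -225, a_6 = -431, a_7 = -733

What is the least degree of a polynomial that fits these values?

3

-2, -26, -68, -128, -206, -302
-24, -42, -60, -78, -96
-18, -18, -18, -18
The third differences are constant, so the polynomial has degree 3.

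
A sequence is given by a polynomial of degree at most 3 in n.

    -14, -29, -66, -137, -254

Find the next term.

-429

D1: -15 , -37 , -71 , -117
D2: -22 , -34 , -46
D3: -12 , -12
Constant third difference = -12, so extend:
-46 − 12 = -58;  -117 − 58 = -175;  -254 − 175 = -429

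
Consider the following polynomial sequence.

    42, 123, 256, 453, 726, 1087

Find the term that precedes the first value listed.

1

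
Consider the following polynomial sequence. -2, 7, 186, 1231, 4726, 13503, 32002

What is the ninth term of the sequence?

126126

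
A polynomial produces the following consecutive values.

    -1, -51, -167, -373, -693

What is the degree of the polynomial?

3

First differences: -50, -116, -206, -320
Second differences: -66, -90, -114
Third differences: -24, -24
The third differences are constant, so the polynomial has degree 3.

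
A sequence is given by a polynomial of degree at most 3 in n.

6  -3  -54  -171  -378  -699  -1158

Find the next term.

-1779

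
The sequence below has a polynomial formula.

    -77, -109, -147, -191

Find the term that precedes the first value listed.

First differences: -32, -38, -44
Second differences: -6, -6
The second differences are constant at -6.
Work back: -32 + 6 = -26;  -77 + 26 = -51

-51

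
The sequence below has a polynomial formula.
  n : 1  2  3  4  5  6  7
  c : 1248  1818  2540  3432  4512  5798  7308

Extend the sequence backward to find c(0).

812

D1: 570, 722, 892, 1080, 1286, 1510
D2: 152, 170, 188, 206, 224
D3: 18, 18, 18, 18
The third differences are constant at 18.
Work back: 152 − 18 = 134;  570 − 134 = 436;  1248 − 436 = 812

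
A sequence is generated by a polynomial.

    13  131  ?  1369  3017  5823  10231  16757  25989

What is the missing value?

Using the last 6 terms:
D1: 1648  2806  4408  6526  9232
D2: 1158  1602  2118  2706
D3: 444  516  588
D4: 72  72
Constant fourth difference = 72.
Extend backward: 444 − 72 = 372;  1158 − 372 = 786;  1648 − 786 = 862;  1369 − 862 = 507

507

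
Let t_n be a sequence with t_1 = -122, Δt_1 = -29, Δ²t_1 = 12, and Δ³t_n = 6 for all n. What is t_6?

-87

Build the table forward from the leading diagonal:
Third differences: 6  6  6  6  6  6
Second differences: 12  18  24  30  36  42
First differences: -29  -17  1  25  55  91
t: -122  -151  -168  -167  -142  -87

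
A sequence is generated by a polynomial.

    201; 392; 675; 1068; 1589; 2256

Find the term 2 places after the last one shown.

D1: 191, 283, 393, 521, 667
D2: 92, 110, 128, 146
D3: 18, 18, 18
Third differences constant at 18.
146 + 18 = 164;  667 + 164 = 831;  2256 + 831 = 3087
164 + 18 = 182;  831 + 182 = 1013;  3087 + 1013 = 4100

4100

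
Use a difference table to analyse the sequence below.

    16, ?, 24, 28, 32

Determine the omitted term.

20

Using the last 3 terms:
First differences: 4, 4
Constant first difference = 4.
Extend backward: 24 − 4 = 20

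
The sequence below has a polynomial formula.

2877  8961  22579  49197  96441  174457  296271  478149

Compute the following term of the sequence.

739957

D1: 6084 , 13618 , 26618 , 47244 , 78016 , 121814 , 181878
D2: 7534 , 13000 , 20626 , 30772 , 43798 , 60064
D3: 5466 , 7626 , 10146 , 13026 , 16266
D4: 2160 , 2520 , 2880 , 3240
D5: 360 , 360 , 360
Constant fifth difference = 360, so extend:
3240 + 360 = 3600;  16266 + 3600 = 19866;  60064 + 19866 = 79930;  181878 + 79930 = 261808;  478149 + 261808 = 739957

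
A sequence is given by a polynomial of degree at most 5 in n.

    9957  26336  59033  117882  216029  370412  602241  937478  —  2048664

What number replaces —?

Using the first 8 terms:
First differences: 16379, 32697, 58849, 98147, 154383, 231829, 335237
Second differences: 16318, 26152, 39298, 56236, 77446, 103408
Third differences: 9834, 13146, 16938, 21210, 25962
Fourth differences: 3312, 3792, 4272, 4752
Fifth differences: 480, 480, 480
Constant fifth difference = 480.
Extend forward: 4752 + 480 = 5232;  25962 + 5232 = 31194;  103408 + 31194 = 134602;  335237 + 134602 = 469839;  937478 + 469839 = 1407317

1407317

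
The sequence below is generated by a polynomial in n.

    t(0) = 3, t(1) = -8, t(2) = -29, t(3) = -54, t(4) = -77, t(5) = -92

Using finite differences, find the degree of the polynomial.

D1: -11, -21, -25, -23, -15
D2: -10, -4, 2, 8
D3: 6, 6, 6
The third differences are constant, so the polynomial has degree 3.

3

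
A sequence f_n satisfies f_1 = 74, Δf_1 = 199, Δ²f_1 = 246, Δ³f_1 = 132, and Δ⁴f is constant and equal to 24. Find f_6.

4969

Build the table forward from the leading diagonal:
Δ⁴: 24  24  24  24  24  24
Δ³: 132  156  180  204  228  252
Δ²: 246  378  534  714  918  1146
Δ: 199  445  823  1357  2071  2989
f: 74  273  718  1541  2898  4969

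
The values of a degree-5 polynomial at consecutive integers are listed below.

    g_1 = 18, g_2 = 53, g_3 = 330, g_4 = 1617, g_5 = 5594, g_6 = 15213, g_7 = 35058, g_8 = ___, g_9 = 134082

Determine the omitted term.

71705

Using the first 7 terms:
Δ: 35, 277, 1287, 3977, 9619, 19845
Δ²: 242, 1010, 2690, 5642, 10226
Δ³: 768, 1680, 2952, 4584
Δ⁴: 912, 1272, 1632
Δ⁵: 360, 360
Constant fifth difference = 360.
Extend forward: 1632 + 360 = 1992;  4584 + 1992 = 6576;  10226 + 6576 = 16802;  19845 + 16802 = 36647;  35058 + 36647 = 71705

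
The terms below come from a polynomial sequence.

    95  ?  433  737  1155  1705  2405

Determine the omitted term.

Using the last 5 terms:
D1: 304, 418, 550, 700
D2: 114, 132, 150
D3: 18, 18
Constant third difference = 18.
Extend backward: 114 − 18 = 96;  304 − 96 = 208;  433 − 208 = 225

225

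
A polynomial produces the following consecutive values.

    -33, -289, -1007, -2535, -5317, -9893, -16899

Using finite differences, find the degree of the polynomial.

4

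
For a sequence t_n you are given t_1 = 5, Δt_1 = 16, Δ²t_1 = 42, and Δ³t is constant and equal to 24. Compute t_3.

79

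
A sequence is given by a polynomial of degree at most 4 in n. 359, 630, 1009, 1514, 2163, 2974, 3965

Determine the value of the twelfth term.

12250

Δ: 271 , 379 , 505 , 649 , 811 , 991
Δ²: 108 , 126 , 144 , 162 , 180
Δ³: 18 , 18 , 18 , 18
The third differences are constant (18).
180 + 18 = 198;  991 + 198 = 1189;  3965 + 1189 = 5154
198 + 18 = 216;  1189 + 216 = 1405;  5154 + 1405 = 6559
216 + 18 = 234;  1405 + 234 = 1639;  6559 + 1639 = 8198
234 + 18 = 252;  1639 + 252 = 1891;  8198 + 1891 = 10089
252 + 18 = 270;  1891 + 270 = 2161;  10089 + 2161 = 12250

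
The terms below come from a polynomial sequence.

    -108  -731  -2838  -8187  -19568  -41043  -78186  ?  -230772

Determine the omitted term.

Using the first 7 terms:
First differences: -623  -2107  -5349  -11381  -21475  -37143
Second differences: -1484  -3242  -6032  -10094  -15668
Third differences: -1758  -2790  -4062  -5574
Fourth differences: -1032  -1272  -1512
Fifth differences: -240  -240
Constant fifth difference = -240.
Extend forward: -1512 − 240 = -1752;  -5574 − 1752 = -7326;  -15668 − 7326 = -22994;  -37143 − 22994 = -60137;  -78186 − 60137 = -138323

-138323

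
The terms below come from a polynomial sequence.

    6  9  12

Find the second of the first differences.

Δ: 3, 3

3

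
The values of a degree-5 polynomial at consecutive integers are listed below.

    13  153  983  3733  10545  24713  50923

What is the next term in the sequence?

Δ: 140 , 830 , 2750 , 6812 , 14168 , 26210
Δ²: 690 , 1920 , 4062 , 7356 , 12042
Δ³: 1230 , 2142 , 3294 , 4686
Δ⁴: 912 , 1152 , 1392
Δ⁵: 240 , 240
Fifth differences constant at 240.
1392 + 240 = 1632;  4686 + 1632 = 6318;  12042 + 6318 = 18360;  26210 + 18360 = 44570;  50923 + 44570 = 95493

95493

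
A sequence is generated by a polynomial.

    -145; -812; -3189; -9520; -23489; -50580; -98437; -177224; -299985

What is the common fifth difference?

Δ: -667, -2377, -6331, -13969, -27091, -47857, -78787, -122761
Δ²: -1710, -3954, -7638, -13122, -20766, -30930, -43974
Δ³: -2244, -3684, -5484, -7644, -10164, -13044
Δ⁴: -1440, -1800, -2160, -2520, -2880
Δ⁵: -360, -360, -360, -360

-360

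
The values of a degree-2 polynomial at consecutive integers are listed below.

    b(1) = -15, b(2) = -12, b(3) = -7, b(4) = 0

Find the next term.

9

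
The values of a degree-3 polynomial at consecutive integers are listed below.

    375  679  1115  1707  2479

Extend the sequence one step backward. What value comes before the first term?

304  436  592  772
132  156  180
24  24
The third differences are constant at 24.
Work back: 132 − 24 = 108;  304 − 108 = 196;  375 − 196 = 179

179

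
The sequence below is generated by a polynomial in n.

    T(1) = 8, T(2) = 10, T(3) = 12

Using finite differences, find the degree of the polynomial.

First differences: 2, 2
The first differences are constant, so the polynomial has degree 1.

1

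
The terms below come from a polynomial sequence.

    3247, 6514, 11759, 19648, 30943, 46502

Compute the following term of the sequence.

3267, 5245, 7889, 11295, 15559
1978, 2644, 3406, 4264
666, 762, 858
96, 96
Fourth differences constant at 96.
858 + 96 = 954;  4264 + 954 = 5218;  15559 + 5218 = 20777;  46502 + 20777 = 67279

67279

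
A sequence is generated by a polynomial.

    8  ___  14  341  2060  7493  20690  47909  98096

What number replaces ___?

5

Using the last 7 terms:
First differences: 327, 1719, 5433, 13197, 27219, 50187
Second differences: 1392, 3714, 7764, 14022, 22968
Third differences: 2322, 4050, 6258, 8946
Fourth differences: 1728, 2208, 2688
Fifth differences: 480, 480
Constant fifth difference = 480.
Extend backward: 1728 − 480 = 1248;  2322 − 1248 = 1074;  1392 − 1074 = 318;  327 − 318 = 9;  14 − 9 = 5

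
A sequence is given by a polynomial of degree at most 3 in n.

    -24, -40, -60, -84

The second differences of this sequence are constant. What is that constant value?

First differences: -16, -20, -24
Second differences: -4, -4

-4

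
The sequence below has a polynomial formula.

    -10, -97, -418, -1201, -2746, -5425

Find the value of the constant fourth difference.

-72

Δ: -87, -321, -783, -1545, -2679
Δ²: -234, -462, -762, -1134
Δ³: -228, -300, -372
Δ⁴: -72, -72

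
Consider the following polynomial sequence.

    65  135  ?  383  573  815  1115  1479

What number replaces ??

239

Using the last 5 terms:
First differences: 190, 242, 300, 364
Second differences: 52, 58, 64
Third differences: 6, 6
Constant third difference = 6.
Extend backward: 52 − 6 = 46;  190 − 46 = 144;  383 − 144 = 239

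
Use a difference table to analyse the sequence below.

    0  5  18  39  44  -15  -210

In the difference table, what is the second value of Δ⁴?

-24

First differences: 5, 13, 21, 5, -59, -195
Second differences: 8, 8, -16, -64, -136
Third differences: 0, -24, -48, -72
Fourth differences: -24, -24, -24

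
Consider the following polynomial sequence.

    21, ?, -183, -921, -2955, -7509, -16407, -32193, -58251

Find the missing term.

Using the last 7 terms:
D1: -738  -2034  -4554  -8898  -15786  -26058
D2: -1296  -2520  -4344  -6888  -10272
D3: -1224  -1824  -2544  -3384
D4: -600  -720  -840
D5: -120  -120
Constant fifth difference = -120.
Extend backward: -600 + 120 = -480;  -1224 + 480 = -744;  -1296 + 744 = -552;  -738 + 552 = -186;  -183 + 186 = 3

3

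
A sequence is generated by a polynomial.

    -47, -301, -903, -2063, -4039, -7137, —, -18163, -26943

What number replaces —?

Using the first 6 terms:
First differences: -254, -602, -1160, -1976, -3098
Second differences: -348, -558, -816, -1122
Third differences: -210, -258, -306
Fourth differences: -48, -48
Constant fourth difference = -48.
Extend forward: -306 − 48 = -354;  -1122 − 354 = -1476;  -3098 − 1476 = -4574;  -7137 − 4574 = -11711

-11711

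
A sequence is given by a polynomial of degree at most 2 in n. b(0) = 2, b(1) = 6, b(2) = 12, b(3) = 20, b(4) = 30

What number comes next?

42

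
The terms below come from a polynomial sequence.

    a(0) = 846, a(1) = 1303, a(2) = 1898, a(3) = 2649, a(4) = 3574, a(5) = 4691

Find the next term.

Δ: 457  595  751  925  1117
Δ²: 138  156  174  192
Δ³: 18  18  18
Constant third difference = 18, so extend:
192 + 18 = 210;  1117 + 210 = 1327;  4691 + 1327 = 6018

6018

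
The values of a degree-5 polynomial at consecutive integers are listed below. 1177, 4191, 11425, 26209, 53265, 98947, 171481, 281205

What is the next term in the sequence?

440809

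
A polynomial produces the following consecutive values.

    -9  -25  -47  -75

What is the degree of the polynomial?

2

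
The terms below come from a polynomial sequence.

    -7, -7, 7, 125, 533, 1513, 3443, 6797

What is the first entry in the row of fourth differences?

96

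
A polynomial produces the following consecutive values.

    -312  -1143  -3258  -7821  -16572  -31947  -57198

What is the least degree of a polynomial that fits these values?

5

-831, -2115, -4563, -8751, -15375, -25251
-1284, -2448, -4188, -6624, -9876
-1164, -1740, -2436, -3252
-576, -696, -816
-120, -120
The fifth differences are constant, so the polynomial has degree 5.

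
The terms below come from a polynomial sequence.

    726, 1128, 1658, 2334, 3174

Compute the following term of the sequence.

4196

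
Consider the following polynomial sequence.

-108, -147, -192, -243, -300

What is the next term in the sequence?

D1: -39 , -45 , -51 , -57
D2: -6 , -6 , -6
Constant second difference = -6, so extend:
-57 − 6 = -63;  -300 − 63 = -363

-363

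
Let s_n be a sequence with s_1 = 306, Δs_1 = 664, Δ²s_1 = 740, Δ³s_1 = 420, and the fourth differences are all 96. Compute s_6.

Build the table forward from the leading diagonal:
D4: 96  96  96  96  96  96
D3: 420  516  612  708  804  900
D2: 740  1160  1676  2288  2996  3800
D1: 664  1404  2564  4240  6528  9524
s: 306  970  2374  4938  9178  15706

15706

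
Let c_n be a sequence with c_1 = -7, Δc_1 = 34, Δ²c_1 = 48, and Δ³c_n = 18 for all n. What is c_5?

Build the table forward from the leading diagonal:
Third differences: 18, 18, 18, 18, 18
Second differences: 48, 66, 84, 102, 120
First differences: 34, 82, 148, 232, 334
c: -7, 27, 109, 257, 489

489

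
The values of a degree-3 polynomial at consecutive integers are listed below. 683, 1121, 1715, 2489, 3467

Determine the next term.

4673

438  594  774  978
156  180  204
24  24
The third differences are constant (24).
204 + 24 = 228;  978 + 228 = 1206;  3467 + 1206 = 4673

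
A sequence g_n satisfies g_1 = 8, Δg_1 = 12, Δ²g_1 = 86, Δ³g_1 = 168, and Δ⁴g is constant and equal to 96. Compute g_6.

3088

Build the table forward from the leading diagonal:
D4: 96  96  96  96  96  96
D3: 168  264  360  456  552  648
D2: 86  254  518  878  1334  1886
D1: 12  98  352  870  1748  3082
g: 8  20  118  470  1340  3088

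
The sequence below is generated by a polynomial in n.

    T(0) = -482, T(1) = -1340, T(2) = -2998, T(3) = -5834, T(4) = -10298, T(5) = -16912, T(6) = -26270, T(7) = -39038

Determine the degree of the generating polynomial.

4

-858, -1658, -2836, -4464, -6614, -9358, -12768
-800, -1178, -1628, -2150, -2744, -3410
-378, -450, -522, -594, -666
-72, -72, -72, -72
The fourth differences are constant, so the polynomial has degree 4.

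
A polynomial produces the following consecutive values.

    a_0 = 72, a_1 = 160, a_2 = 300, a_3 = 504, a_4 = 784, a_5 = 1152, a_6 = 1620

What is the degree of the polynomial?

D1: 88, 140, 204, 280, 368, 468
D2: 52, 64, 76, 88, 100
D3: 12, 12, 12, 12
The third differences are constant, so the polynomial has degree 3.

3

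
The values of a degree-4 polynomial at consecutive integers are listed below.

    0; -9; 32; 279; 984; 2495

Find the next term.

-9, 41, 247, 705, 1511
50, 206, 458, 806
156, 252, 348
96, 96
The fourth differences are constant (96).
348 + 96 = 444;  806 + 444 = 1250;  1511 + 1250 = 2761;  2495 + 2761 = 5256

5256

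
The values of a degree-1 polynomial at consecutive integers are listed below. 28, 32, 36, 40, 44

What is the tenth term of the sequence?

64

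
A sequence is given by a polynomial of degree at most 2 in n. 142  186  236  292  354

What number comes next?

422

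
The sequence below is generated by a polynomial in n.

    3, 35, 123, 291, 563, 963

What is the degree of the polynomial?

First differences: 32, 88, 168, 272, 400
Second differences: 56, 80, 104, 128
Third differences: 24, 24, 24
The third differences are constant, so the polynomial has degree 3.

3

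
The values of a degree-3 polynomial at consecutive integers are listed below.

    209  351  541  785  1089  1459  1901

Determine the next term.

2421

Δ: 142  190  244  304  370  442
Δ²: 48  54  60  66  72
Δ³: 6  6  6  6
The third differences are constant (6).
72 + 6 = 78;  442 + 78 = 520;  1901 + 520 = 2421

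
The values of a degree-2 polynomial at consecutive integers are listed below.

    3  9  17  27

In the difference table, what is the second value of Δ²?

2

Δ: 6, 8, 10
Δ²: 2, 2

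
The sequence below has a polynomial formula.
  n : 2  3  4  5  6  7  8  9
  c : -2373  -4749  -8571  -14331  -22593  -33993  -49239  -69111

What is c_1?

-2376  -3822  -5760  -8262  -11400  -15246  -19872
-1446  -1938  -2502  -3138  -3846  -4626
-492  -564  -636  -708  -780
-72  -72  -72  -72
The fourth differences are constant at -72.
Work back: -492 + 72 = -420;  -1446 + 420 = -1026;  -2376 + 1026 = -1350;  -2373 + 1350 = -1023

-1023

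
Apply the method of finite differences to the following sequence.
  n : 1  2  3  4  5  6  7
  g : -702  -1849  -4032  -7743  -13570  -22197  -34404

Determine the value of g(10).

-1147  -2183  -3711  -5827  -8627  -12207
-1036  -1528  -2116  -2800  -3580
-492  -588  -684  -780
-96  -96  -96
Fourth differences constant at -96.
-780 − 96 = -876;  -3580 − 876 = -4456;  -12207 − 4456 = -16663;  -34404 − 16663 = -51067
-876 − 96 = -972;  -4456 − 972 = -5428;  -16663 − 5428 = -22091;  -51067 − 22091 = -73158
-972 − 96 = -1068;  -5428 − 1068 = -6496;  -22091 − 6496 = -28587;  -73158 − 28587 = -101745

-101745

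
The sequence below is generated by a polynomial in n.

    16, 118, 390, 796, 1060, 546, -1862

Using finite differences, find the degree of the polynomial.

5

102, 272, 406, 264, -514, -2408
170, 134, -142, -778, -1894
-36, -276, -636, -1116
-240, -360, -480
-120, -120
The fifth differences are constant, so the polynomial has degree 5.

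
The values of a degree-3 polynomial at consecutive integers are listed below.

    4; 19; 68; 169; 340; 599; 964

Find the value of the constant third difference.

18

Δ: 15, 49, 101, 171, 259, 365
Δ²: 34, 52, 70, 88, 106
Δ³: 18, 18, 18, 18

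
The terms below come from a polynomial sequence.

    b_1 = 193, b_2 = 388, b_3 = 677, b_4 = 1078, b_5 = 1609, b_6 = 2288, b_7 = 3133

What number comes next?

195  289  401  531  679  845
94  112  130  148  166
18  18  18  18
The third differences are constant (18).
166 + 18 = 184;  845 + 184 = 1029;  3133 + 1029 = 4162

4162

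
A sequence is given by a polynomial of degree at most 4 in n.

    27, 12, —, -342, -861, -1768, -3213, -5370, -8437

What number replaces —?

-85

Using the last 6 terms:
D1: -519  -907  -1445  -2157  -3067
D2: -388  -538  -712  -910
D3: -150  -174  -198
D4: -24  -24
Constant fourth difference = -24.
Extend backward: -150 + 24 = -126;  -388 + 126 = -262;  -519 + 262 = -257;  -342 + 257 = -85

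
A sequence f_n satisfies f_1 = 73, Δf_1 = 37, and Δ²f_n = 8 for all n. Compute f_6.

338

Build the table forward from the leading diagonal:
Second differences: 8  8  8  8  8  8
First differences: 37  45  53  61  69  77
f: 73  110  155  208  269  338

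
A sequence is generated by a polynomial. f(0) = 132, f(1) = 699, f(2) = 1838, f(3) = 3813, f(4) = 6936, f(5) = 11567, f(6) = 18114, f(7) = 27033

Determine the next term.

38828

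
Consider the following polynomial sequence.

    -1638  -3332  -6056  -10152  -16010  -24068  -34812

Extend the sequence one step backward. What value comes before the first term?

-680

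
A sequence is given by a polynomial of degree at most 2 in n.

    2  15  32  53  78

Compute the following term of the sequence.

First differences: 13  17  21  25
Second differences: 4  4  4
Second differences constant at 4.
25 + 4 = 29;  78 + 29 = 107

107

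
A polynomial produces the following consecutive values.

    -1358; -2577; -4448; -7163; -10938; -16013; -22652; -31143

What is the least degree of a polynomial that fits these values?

4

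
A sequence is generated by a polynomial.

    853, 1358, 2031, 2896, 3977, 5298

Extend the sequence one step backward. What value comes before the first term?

492

D1: 505, 673, 865, 1081, 1321
D2: 168, 192, 216, 240
D3: 24, 24, 24
The third differences are constant at 24.
Work back: 168 − 24 = 144;  505 − 144 = 361;  853 − 361 = 492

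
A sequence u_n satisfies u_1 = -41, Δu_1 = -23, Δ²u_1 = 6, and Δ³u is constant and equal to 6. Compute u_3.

-81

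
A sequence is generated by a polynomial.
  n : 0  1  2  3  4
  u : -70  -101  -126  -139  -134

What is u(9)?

First differences: -31 , -25 , -13 , 5
Second differences: 6 , 12 , 18
Third differences: 6 , 6
Third differences constant at 6.
18 + 6 = 24;  5 + 24 = 29;  -134 + 29 = -105
24 + 6 = 30;  29 + 30 = 59;  -105 + 59 = -46
30 + 6 = 36;  59 + 36 = 95;  -46 + 95 = 49
36 + 6 = 42;  95 + 42 = 137;  49 + 137 = 186
42 + 6 = 48;  137 + 48 = 185;  186 + 185 = 371

371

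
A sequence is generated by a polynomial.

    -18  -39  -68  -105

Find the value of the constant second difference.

-8

D1: -21, -29, -37
D2: -8, -8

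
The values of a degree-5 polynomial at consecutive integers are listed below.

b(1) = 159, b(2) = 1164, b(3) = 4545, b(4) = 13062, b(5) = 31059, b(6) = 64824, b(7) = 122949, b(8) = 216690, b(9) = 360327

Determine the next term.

571524

D1: 1005  3381  8517  17997  33765  58125  93741  143637
D2: 2376  5136  9480  15768  24360  35616  49896
D3: 2760  4344  6288  8592  11256  14280
D4: 1584  1944  2304  2664  3024
D5: 360  360  360  360
Constant fifth difference = 360, so extend:
3024 + 360 = 3384;  14280 + 3384 = 17664;  49896 + 17664 = 67560;  143637 + 67560 = 211197;  360327 + 211197 = 571524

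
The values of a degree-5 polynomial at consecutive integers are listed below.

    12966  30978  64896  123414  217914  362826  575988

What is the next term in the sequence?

D1: 18012 , 33918 , 58518 , 94500 , 144912 , 213162
D2: 15906 , 24600 , 35982 , 50412 , 68250
D3: 8694 , 11382 , 14430 , 17838
D4: 2688 , 3048 , 3408
D5: 360 , 360
Fifth differences constant at 360.
3408 + 360 = 3768;  17838 + 3768 = 21606;  68250 + 21606 = 89856;  213162 + 89856 = 303018;  575988 + 303018 = 879006

879006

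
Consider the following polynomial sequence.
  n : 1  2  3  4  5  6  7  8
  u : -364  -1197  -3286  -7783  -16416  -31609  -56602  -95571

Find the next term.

First differences: -833 , -2089 , -4497 , -8633 , -15193 , -24993 , -38969
Second differences: -1256 , -2408 , -4136 , -6560 , -9800 , -13976
Third differences: -1152 , -1728 , -2424 , -3240 , -4176
Fourth differences: -576 , -696 , -816 , -936
Fifth differences: -120 , -120 , -120
Constant fifth difference = -120, so extend:
-936 − 120 = -1056;  -4176 − 1056 = -5232;  -13976 − 5232 = -19208;  -38969 − 19208 = -58177;  -95571 − 58177 = -153748

-153748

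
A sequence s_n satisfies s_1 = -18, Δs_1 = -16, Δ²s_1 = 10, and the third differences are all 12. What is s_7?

276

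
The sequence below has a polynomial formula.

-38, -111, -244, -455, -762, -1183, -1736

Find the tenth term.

-4367

Δ: -73 , -133 , -211 , -307 , -421 , -553
Δ²: -60 , -78 , -96 , -114 , -132
Δ³: -18 , -18 , -18 , -18
The third differences are constant (-18).
-132 − 18 = -150;  -553 − 150 = -703;  -1736 − 703 = -2439
-150 − 18 = -168;  -703 − 168 = -871;  -2439 − 871 = -3310
-168 − 18 = -186;  -871 − 186 = -1057;  -3310 − 1057 = -4367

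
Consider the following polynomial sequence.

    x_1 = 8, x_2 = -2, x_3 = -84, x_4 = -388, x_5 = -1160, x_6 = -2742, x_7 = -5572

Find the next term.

-10, -82, -304, -772, -1582, -2830
-72, -222, -468, -810, -1248
-150, -246, -342, -438
-96, -96, -96
The fourth differences are constant (-96).
-438 − 96 = -534;  -1248 − 534 = -1782;  -2830 − 1782 = -4612;  -5572 − 4612 = -10184

-10184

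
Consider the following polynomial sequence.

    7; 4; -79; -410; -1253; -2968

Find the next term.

-6011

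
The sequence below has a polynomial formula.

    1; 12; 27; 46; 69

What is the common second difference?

4

Δ: 11, 15, 19, 23
Δ²: 4, 4, 4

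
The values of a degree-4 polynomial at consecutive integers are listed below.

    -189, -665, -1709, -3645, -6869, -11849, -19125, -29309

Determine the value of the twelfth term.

-113885

-476  -1044  -1936  -3224  -4980  -7276  -10184
-568  -892  -1288  -1756  -2296  -2908
-324  -396  -468  -540  -612
-72  -72  -72  -72
Fourth differences constant at -72.
-612 − 72 = -684;  -2908 − 684 = -3592;  -10184 − 3592 = -13776;  -29309 − 13776 = -43085
-684 − 72 = -756;  -3592 − 756 = -4348;  -13776 − 4348 = -18124;  -43085 − 18124 = -61209
-756 − 72 = -828;  -4348 − 828 = -5176;  -18124 − 5176 = -23300;  -61209 − 23300 = -84509
-828 − 72 = -900;  -5176 − 900 = -6076;  -23300 − 6076 = -29376;  -84509 − 29376 = -113885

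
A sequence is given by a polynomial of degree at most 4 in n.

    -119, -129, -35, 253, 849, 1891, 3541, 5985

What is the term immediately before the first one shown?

-71

First differences: -10  94  288  596  1042  1650  2444
Second differences: 104  194  308  446  608  794
Third differences: 90  114  138  162  186
Fourth differences: 24  24  24  24
The fourth differences are constant at 24.
Work back: 90 − 24 = 66;  104 − 66 = 38;  -10 − 38 = -48;  -119 + 48 = -71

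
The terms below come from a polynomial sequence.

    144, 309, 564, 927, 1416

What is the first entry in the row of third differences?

18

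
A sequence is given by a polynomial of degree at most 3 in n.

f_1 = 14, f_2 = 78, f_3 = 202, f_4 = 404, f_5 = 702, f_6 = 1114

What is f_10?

4262

Δ: 64  124  202  298  412
Δ²: 60  78  96  114
Δ³: 18  18  18
Third differences constant at 18.
114 + 18 = 132;  412 + 132 = 544;  1114 + 544 = 1658
132 + 18 = 150;  544 + 150 = 694;  1658 + 694 = 2352
150 + 18 = 168;  694 + 168 = 862;  2352 + 862 = 3214
168 + 18 = 186;  862 + 186 = 1048;  3214 + 1048 = 4262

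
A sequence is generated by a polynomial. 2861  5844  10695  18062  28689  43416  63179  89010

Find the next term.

2983, 4851, 7367, 10627, 14727, 19763, 25831
1868, 2516, 3260, 4100, 5036, 6068
648, 744, 840, 936, 1032
96, 96, 96, 96
Fourth differences constant at 96.
1032 + 96 = 1128;  6068 + 1128 = 7196;  25831 + 7196 = 33027;  89010 + 33027 = 122037

122037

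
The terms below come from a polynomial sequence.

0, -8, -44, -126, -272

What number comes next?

-500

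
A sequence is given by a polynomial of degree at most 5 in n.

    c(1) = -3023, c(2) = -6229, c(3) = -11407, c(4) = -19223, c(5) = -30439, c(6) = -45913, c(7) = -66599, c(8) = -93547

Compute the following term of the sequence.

-127903

-3206, -5178, -7816, -11216, -15474, -20686, -26948
-1972, -2638, -3400, -4258, -5212, -6262
-666, -762, -858, -954, -1050
-96, -96, -96, -96
Constant fourth difference = -96, so extend:
-1050 − 96 = -1146;  -6262 − 1146 = -7408;  -26948 − 7408 = -34356;  -93547 − 34356 = -127903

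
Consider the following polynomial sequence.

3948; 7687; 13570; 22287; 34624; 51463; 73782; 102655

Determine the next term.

Δ: 3739, 5883, 8717, 12337, 16839, 22319, 28873
Δ²: 2144, 2834, 3620, 4502, 5480, 6554
Δ³: 690, 786, 882, 978, 1074
Δ⁴: 96, 96, 96, 96
Fourth differences constant at 96.
1074 + 96 = 1170;  6554 + 1170 = 7724;  28873 + 7724 = 36597;  102655 + 36597 = 139252

139252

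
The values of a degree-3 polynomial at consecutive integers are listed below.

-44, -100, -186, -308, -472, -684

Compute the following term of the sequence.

-56, -86, -122, -164, -212
-30, -36, -42, -48
-6, -6, -6
The third differences are constant (-6).
-48 − 6 = -54;  -212 − 54 = -266;  -684 − 266 = -950

-950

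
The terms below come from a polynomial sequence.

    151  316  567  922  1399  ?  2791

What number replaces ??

2016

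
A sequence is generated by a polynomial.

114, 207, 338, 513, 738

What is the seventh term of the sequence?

1362

Δ: 93, 131, 175, 225
Δ²: 38, 44, 50
Δ³: 6, 6
Constant third difference = 6, so extend:
50 + 6 = 56;  225 + 56 = 281;  738 + 281 = 1019
56 + 6 = 62;  281 + 62 = 343;  1019 + 343 = 1362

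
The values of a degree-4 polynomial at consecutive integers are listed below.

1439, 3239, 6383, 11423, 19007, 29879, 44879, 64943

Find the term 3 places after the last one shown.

166319

D1: 1800, 3144, 5040, 7584, 10872, 15000, 20064
D2: 1344, 1896, 2544, 3288, 4128, 5064
D3: 552, 648, 744, 840, 936
D4: 96, 96, 96, 96
Constant fourth difference = 96, so extend:
936 + 96 = 1032;  5064 + 1032 = 6096;  20064 + 6096 = 26160;  64943 + 26160 = 91103
1032 + 96 = 1128;  6096 + 1128 = 7224;  26160 + 7224 = 33384;  91103 + 33384 = 124487
1128 + 96 = 1224;  7224 + 1224 = 8448;  33384 + 8448 = 41832;  124487 + 41832 = 166319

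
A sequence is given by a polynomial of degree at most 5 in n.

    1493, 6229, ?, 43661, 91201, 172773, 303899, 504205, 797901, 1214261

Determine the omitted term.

18255

Using the last 7 terms:
First differences: 47540  81572  131126  200306  293696  416360
Second differences: 34032  49554  69180  93390  122664
Third differences: 15522  19626  24210  29274
Fourth differences: 4104  4584  5064
Fifth differences: 480  480
Constant fifth difference = 480.
Extend backward: 4104 − 480 = 3624;  15522 − 3624 = 11898;  34032 − 11898 = 22134;  47540 − 22134 = 25406;  43661 − 25406 = 18255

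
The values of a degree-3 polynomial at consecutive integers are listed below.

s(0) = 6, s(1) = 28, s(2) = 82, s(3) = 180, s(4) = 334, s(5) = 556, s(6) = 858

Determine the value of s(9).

D1: 22, 54, 98, 154, 222, 302
D2: 32, 44, 56, 68, 80
D3: 12, 12, 12, 12
Constant third difference = 12, so extend:
80 + 12 = 92;  302 + 92 = 394;  858 + 394 = 1252
92 + 12 = 104;  394 + 104 = 498;  1252 + 498 = 1750
104 + 12 = 116;  498 + 116 = 614;  1750 + 614 = 2364

2364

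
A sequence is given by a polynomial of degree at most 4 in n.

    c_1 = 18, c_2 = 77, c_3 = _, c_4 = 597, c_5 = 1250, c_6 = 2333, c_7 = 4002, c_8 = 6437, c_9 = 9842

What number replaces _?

242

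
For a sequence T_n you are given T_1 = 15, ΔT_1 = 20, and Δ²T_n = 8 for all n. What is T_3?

Build the table forward from the leading diagonal:
Δ²: 8  8  8
Δ: 20  28  36
T: 15  35  63

63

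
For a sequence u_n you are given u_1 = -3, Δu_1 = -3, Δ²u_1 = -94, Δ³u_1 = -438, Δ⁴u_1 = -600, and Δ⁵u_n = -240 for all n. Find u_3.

-103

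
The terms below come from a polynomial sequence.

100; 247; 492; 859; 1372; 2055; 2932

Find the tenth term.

6967

First differences: 147, 245, 367, 513, 683, 877
Second differences: 98, 122, 146, 170, 194
Third differences: 24, 24, 24, 24
Constant third difference = 24, so extend:
194 + 24 = 218;  877 + 218 = 1095;  2932 + 1095 = 4027
218 + 24 = 242;  1095 + 242 = 1337;  4027 + 1337 = 5364
242 + 24 = 266;  1337 + 266 = 1603;  5364 + 1603 = 6967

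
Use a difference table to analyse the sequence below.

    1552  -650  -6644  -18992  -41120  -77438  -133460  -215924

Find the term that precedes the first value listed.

1780

Δ: -2202  -5994  -12348  -22128  -36318  -56022  -82464
Δ²: -3792  -6354  -9780  -14190  -19704  -26442
Δ³: -2562  -3426  -4410  -5514  -6738
Δ⁴: -864  -984  -1104  -1224
Δ⁵: -120  -120  -120
The fifth differences are constant at -120.
Work back: -864 + 120 = -744;  -2562 + 744 = -1818;  -3792 + 1818 = -1974;  -2202 + 1974 = -228;  1552 + 228 = 1780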